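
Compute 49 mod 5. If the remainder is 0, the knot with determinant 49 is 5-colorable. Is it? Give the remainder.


Step 1: A knot is p-colorable if and only if p divides its determinant.
Step 2: Compute 49 mod 5.
49 = 9 * 5 + 4
Step 3: 49 mod 5 = 4
Step 4: The knot is 5-colorable: no

4


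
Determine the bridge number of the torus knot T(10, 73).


The bridge number of T(p,q) is min(p,q).
min(10, 73) = 10

10


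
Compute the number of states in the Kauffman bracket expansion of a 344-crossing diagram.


Each crossing contributes 2 choices (A-smoothing or B-smoothing).
Total states = 2^344 = 35835915874844867368919076489095108449946327955754392558399825615420669938882575126094039892345713852416

35835915874844867368919076489095108449946327955754392558399825615420669938882575126094039892345713852416


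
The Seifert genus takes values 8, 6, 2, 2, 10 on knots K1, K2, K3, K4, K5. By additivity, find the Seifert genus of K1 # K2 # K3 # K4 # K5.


The Seifert genus is additive under connected sum.
Seifert genus(K1 # K2 # K3 # K4 # K5) = (8) + (6) + (2) + (2) + (10)
= 28

28


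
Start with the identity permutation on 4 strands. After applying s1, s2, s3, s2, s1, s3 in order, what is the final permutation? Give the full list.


Starting with identity [1, 2, 3, 4].
Apply generators in sequence:
  After s1: [2, 1, 3, 4]
  After s2: [2, 3, 1, 4]
  After s3: [2, 3, 4, 1]
  After s2: [2, 4, 3, 1]
  After s1: [4, 2, 3, 1]
  After s3: [4, 2, 1, 3]
Final permutation: [4, 2, 1, 3]

[4, 2, 1, 3]


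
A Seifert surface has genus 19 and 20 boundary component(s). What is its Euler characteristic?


chi = 2 - 2g - b
= 2 - 2*19 - 20
= 2 - 38 - 20 = -56

-56


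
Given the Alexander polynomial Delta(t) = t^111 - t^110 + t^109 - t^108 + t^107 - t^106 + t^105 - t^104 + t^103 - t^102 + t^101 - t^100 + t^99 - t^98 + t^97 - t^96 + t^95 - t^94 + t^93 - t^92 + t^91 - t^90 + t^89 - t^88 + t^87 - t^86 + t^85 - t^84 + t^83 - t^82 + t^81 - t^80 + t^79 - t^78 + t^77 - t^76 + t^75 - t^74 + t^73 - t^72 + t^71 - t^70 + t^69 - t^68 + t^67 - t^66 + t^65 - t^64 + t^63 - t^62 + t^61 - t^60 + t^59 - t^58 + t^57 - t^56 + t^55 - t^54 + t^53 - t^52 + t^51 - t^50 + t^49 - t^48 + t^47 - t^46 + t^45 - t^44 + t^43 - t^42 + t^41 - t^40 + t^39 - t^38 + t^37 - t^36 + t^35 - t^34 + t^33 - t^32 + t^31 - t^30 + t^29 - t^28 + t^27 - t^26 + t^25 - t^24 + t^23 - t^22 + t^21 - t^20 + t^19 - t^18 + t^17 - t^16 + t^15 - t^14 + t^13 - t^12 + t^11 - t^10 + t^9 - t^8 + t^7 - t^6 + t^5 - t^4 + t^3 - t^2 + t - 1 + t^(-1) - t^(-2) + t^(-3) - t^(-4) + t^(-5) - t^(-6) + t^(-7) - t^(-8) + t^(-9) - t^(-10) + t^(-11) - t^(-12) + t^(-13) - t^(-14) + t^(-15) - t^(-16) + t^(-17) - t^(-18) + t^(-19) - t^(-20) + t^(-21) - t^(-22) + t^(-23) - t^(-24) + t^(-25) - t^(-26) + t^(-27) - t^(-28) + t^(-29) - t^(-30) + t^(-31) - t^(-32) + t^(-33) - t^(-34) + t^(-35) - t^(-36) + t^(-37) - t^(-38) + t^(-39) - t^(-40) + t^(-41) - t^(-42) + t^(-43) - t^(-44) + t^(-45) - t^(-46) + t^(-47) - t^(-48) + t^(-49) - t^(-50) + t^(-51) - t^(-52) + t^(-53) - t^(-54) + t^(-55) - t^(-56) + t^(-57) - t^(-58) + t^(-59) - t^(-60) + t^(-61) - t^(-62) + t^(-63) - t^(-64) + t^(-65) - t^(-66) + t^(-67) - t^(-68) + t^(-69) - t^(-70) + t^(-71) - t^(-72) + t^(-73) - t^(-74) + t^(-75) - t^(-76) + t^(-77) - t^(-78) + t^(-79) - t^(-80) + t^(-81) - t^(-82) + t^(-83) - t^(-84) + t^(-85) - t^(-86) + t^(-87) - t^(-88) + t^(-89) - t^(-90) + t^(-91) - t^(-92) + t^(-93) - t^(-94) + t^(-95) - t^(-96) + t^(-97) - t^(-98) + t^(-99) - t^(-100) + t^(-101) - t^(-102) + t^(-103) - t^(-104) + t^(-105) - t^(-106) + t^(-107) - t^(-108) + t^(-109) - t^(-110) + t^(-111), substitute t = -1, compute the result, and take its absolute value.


Step 1: The polynomial has 223 terms with alternating signs, exponents from 111 down to -111.
Step 2: Substitute t = -1. The i-th term has coefficient (-1)^i and exponent (m-i),
  so its value is (-1)^i * (-1)^(m-i) = (-1)^m = -1 for every i.
Step 3: All 223 terms equal -1, so Delta(-1) = 223 * (-1) = -223
Step 4: |Delta(-1)| = 223

223


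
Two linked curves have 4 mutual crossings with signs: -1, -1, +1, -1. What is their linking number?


Step 1: Count positive crossings: 1
Step 2: Count negative crossings: 3
Step 3: Sum of signs = 1 - 3 = -2
Step 4: Linking number = sum/2 = -2/2 = -1

-1


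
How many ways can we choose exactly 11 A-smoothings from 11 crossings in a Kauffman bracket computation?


We choose which 11 of 11 crossings get A-smoothings.
C(11, 11) = 11! / (11! * 0!)
= 1

1


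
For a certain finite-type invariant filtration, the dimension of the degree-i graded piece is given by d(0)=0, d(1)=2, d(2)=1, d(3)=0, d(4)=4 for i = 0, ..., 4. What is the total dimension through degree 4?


Total dimension = d(0) + d(1) + ... + d(4)
= 0 + 2 + 1 + 0 + 4
= 7

7


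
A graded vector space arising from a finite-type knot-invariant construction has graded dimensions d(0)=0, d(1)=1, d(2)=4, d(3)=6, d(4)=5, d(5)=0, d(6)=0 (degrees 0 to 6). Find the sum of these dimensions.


Total dimension = d(0) + d(1) + ... + d(6)
= 0 + 1 + 4 + 6 + 5 + 0 + 0
= 16

16


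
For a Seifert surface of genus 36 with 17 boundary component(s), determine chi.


chi = 2 - 2g - b
= 2 - 2*36 - 17
= 2 - 72 - 17 = -87

-87


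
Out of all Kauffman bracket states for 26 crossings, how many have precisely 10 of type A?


We choose which 10 of 26 crossings get A-smoothings.
C(26, 10) = 26! / (10! * 16!)
= 5311735

5311735


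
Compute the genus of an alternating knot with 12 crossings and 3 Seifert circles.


For alternating knots, g = (c - s + 1)/2.
= (12 - 3 + 1)/2
= 10/2 = 5

5


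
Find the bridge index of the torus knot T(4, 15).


The bridge number of T(p,q) is min(p,q).
min(4, 15) = 4

4


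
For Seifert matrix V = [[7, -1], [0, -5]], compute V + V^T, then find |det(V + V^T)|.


Step 1: Form V + V^T where V = [[7, -1], [0, -5]]
  V^T = [[7, 0], [-1, -5]]
  V + V^T = [[14, -1], [-1, -10]]
Step 2: det(V + V^T) = 14*(-10) - (-1)*(-1)
  = -140 - 1 = -141
Step 3: Knot determinant = |det(V + V^T)| = |-141| = 141

141


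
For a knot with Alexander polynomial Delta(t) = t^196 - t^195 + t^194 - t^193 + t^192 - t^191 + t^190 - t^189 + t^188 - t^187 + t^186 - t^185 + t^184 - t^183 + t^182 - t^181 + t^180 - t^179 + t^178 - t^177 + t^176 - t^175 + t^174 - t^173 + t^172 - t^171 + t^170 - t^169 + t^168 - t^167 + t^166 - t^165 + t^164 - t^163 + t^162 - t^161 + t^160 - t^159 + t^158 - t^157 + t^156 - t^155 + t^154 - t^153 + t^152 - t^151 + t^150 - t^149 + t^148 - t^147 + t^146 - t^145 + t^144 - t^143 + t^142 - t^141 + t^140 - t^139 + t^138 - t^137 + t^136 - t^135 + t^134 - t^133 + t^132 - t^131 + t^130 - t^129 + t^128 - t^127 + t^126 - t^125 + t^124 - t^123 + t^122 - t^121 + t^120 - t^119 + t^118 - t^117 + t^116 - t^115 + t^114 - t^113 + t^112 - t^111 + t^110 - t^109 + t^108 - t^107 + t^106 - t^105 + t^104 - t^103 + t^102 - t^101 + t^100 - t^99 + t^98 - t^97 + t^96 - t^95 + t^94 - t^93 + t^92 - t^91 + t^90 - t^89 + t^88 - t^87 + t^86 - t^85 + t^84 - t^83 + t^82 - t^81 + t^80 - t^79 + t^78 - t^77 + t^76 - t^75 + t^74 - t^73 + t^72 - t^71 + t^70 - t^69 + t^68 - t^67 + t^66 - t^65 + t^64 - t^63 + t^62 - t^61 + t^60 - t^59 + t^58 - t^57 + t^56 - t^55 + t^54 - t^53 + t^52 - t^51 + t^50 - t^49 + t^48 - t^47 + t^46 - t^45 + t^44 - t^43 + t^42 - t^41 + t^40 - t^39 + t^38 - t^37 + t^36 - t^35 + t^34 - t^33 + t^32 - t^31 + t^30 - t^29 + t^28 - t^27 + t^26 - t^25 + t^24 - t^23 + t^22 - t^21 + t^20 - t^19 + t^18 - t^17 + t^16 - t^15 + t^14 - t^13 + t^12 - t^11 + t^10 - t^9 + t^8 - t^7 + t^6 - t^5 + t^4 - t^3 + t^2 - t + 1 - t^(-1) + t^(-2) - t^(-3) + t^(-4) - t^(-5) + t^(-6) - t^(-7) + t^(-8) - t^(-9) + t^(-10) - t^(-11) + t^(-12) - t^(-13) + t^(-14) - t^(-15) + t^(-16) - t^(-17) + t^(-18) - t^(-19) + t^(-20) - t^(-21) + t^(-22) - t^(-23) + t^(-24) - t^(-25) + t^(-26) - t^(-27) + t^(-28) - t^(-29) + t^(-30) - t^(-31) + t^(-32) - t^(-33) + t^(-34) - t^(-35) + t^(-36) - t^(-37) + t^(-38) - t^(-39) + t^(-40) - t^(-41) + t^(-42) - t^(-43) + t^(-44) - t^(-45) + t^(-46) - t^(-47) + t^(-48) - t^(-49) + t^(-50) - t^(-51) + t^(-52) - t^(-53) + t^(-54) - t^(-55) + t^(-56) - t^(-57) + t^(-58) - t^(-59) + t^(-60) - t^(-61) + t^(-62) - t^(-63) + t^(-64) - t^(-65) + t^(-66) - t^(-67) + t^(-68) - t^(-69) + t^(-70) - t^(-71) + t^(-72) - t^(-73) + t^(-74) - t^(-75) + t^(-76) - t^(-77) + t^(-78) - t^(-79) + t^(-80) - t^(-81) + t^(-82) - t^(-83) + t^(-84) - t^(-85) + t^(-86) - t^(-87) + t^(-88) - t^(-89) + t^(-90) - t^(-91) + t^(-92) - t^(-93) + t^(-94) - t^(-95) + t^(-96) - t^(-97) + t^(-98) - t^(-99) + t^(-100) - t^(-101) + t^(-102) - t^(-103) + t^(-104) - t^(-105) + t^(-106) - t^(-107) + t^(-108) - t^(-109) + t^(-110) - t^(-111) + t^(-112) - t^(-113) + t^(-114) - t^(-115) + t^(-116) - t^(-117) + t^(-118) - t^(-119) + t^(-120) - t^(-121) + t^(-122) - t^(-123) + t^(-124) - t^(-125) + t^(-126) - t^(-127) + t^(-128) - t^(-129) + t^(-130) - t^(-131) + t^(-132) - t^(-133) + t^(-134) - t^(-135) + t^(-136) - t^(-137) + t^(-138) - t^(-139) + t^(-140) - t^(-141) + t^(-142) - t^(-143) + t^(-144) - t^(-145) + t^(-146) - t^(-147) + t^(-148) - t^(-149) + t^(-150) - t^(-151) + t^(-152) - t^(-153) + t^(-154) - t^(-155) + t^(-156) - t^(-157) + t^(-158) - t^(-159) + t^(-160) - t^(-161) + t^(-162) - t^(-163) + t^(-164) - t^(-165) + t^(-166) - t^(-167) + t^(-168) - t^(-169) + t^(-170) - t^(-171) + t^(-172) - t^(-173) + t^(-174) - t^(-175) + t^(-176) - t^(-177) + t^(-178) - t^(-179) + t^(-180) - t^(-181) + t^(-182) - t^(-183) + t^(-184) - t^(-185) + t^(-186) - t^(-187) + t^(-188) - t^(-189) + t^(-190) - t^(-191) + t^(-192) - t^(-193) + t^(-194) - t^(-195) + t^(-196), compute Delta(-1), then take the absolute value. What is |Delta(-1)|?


Step 1: The polynomial has 393 terms with alternating signs, exponents from 196 down to -196.
Step 2: Substitute t = -1. The i-th term has coefficient (-1)^i and exponent (m-i),
  so its value is (-1)^i * (-1)^(m-i) = (-1)^m = 1 for every i.
Step 3: All 393 terms equal 1, so Delta(-1) = 393 * (1) = 393
Step 4: |Delta(-1)| = 393

393


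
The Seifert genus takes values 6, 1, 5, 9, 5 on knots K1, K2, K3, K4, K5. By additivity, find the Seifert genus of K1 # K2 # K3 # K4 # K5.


The Seifert genus is additive under connected sum.
Seifert genus(K1 # K2 # K3 # K4 # K5) = (6) + (1) + (5) + (9) + (5)
= 26

26


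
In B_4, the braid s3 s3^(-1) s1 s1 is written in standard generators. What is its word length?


The word length counts the number of generators (including inverses).
Listing each generator: s3, s3^(-1), s1, s1
There are 4 generators in this braid word.

4


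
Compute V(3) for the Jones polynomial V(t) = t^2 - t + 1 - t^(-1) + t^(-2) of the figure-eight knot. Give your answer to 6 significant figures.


Substituting t = 3 into V(t) = t^2 - t + 1 - t^(-1) + t^(-2):
  (+)t^(2) = 9
  (-)t^(1) = -3
  (+)t^(0) = 1
  (-)t^(-1) = -0.333333
  (+)t^(-2) = 0.111111
Sum = (9) + (-3) + (1) + (-0.333333) + (0.111111)
= 6.777777778
Rounded to 6 significant figures: 6.77778

6.77778


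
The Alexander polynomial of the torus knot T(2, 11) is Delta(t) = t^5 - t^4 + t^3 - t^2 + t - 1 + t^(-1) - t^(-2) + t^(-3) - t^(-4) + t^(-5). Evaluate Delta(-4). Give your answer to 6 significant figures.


Substituting t = -4 into Delta(t) = t^5 - t^4 + t^3 - t^2 + t - 1 + t^(-1) - t^(-2) + t^(-3) - t^(-4) + t^(-5):
Term values: (-1024) + (-256) + (-64) + (-16) + (-4) + (-1) + (-0.25) + (-0.0625) + (-0.015625) + (-0.00390625) + (-0.000976562)
Sum = -1365.333008
Rounded to 6 significant figures: -1365.33

-1365.33


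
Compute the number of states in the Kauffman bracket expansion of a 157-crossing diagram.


Each crossing contributes 2 choices (A-smoothing or B-smoothing).
Total states = 2^157 = 182687704666362864775460604089535377456991567872

182687704666362864775460604089535377456991567872


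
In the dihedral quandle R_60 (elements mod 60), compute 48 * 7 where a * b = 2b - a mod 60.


48 * 7 = 2*7 - 48 mod 60
= 14 - 48 mod 60
= -34 mod 60 = 26

26


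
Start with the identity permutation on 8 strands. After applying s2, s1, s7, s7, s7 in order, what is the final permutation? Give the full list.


Starting with identity [1, 2, 3, 4, 5, 6, 7, 8].
Apply generators in sequence:
  After s2: [1, 3, 2, 4, 5, 6, 7, 8]
  After s1: [3, 1, 2, 4, 5, 6, 7, 8]
  After s7: [3, 1, 2, 4, 5, 6, 8, 7]
  After s7: [3, 1, 2, 4, 5, 6, 7, 8]
  After s7: [3, 1, 2, 4, 5, 6, 8, 7]
Final permutation: [3, 1, 2, 4, 5, 6, 8, 7]

[3, 1, 2, 4, 5, 6, 8, 7]


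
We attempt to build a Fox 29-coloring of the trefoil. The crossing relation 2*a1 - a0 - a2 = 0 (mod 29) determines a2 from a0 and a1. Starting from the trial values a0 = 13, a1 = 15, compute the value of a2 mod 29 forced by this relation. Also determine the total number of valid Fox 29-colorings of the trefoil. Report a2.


Step 1: Apply the given crossing relation 2*a1 - a0 - a2 = 0 (mod 29).
  a2 = 2*a1 - a0 mod 29
  a2 = 2*15 - 13 mod 29
  a2 = 30 - 13 mod 29
  a2 = 17 mod 29 = 17
Step 2: The trefoil has determinant 3.
  Number of Fox p-colorings (p prime) is p^2 if p = 3, else p.
  Since 29 does not divide 3, only trivial (constant) colorings exist.
  (So the trial a0 = 13, a1 = 15 with a0 != a1 does NOT extend to a valid coloring of the whole trefoil: the other two crossing relations require 3*(a1 - a0) = 0 (mod 29), which fails.)
  Total colorings = 29
Step 3: a2 = 17, total Fox 29-colorings = 29

17


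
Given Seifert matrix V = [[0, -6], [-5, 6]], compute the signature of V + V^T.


Step 1: V + V^T = [[0, -11], [-11, 12]]
Step 2: trace = 12, det = -121
Step 3: Discriminant = 12^2 - 4*(-121) = 628
Step 4: Eigenvalues: 18.53, -6.52996
Step 5: Signature = (# positive eigenvalues) - (# negative eigenvalues) = 0

0


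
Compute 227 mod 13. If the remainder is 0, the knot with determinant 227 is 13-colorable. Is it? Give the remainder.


Step 1: A knot is p-colorable if and only if p divides its determinant.
Step 2: Compute 227 mod 13.
227 = 17 * 13 + 6
Step 3: 227 mod 13 = 6
Step 4: The knot is 13-colorable: no

6


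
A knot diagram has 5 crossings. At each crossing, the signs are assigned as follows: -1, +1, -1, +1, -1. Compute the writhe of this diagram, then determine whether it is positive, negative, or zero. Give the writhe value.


Step 1: Count positive crossings (+1).
Positive crossings: 2
Step 2: Count negative crossings (-1).
Negative crossings: 3
Step 3: Writhe = (positive) - (negative)
w = 2 - 3 = -1
Step 4: |w| = 1, and w is negative

-1


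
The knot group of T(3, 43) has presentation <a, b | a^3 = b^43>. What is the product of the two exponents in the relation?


The relation is a^3 = b^43.
Product of exponents = 3 * 43
= 129

129


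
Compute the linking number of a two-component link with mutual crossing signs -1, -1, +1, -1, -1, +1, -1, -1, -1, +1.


Step 1: Count positive crossings: 3
Step 2: Count negative crossings: 7
Step 3: Sum of signs = 3 - 7 = -4
Step 4: Linking number = sum/2 = -4/2 = -2

-2


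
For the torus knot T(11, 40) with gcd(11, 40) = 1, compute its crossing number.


For a torus knot T(p, q) with gcd(p,q)=1,
the crossing number is min(p*(q-1), q*(p-1)).
p*(q-1) = 11*39 = 429
q*(p-1) = 40*10 = 400
min(429, 400) = 400

400


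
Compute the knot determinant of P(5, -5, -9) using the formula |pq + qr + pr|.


Step 1: Compute pq + qr + pr.
pq = 5*(-5) = -25
qr = (-5)*(-9) = 45
pr = 5*(-9) = -45
pq + qr + pr = -25 + 45 + (-45) = -25
Step 2: Take absolute value.
det(P(5,-5,-9)) = |-25| = 25

25


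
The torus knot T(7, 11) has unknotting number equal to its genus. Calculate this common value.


For a torus knot T(p,q), both the unknotting number and genus equal (p-1)(q-1)/2.
= (7-1)(11-1)/2
= 6*10/2
= 60/2 = 30

30


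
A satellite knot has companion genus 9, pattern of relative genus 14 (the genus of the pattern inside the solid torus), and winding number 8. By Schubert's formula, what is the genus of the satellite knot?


Schubert: g(satellite) = g_rel(pattern) + |winding| * g(companion),
where g_rel(pattern) is the genus of the pattern relative to the solid torus.
= 14 + 8 * 9
= 14 + 72 = 86

86


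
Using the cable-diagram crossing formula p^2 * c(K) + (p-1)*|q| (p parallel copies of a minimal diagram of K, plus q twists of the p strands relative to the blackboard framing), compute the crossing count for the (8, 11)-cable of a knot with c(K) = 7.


Step 1: Each of the c(K) crossings of the companion diagram becomes p*p = p^2 crossings among the p parallel strands, and each of the |q| twists s_1 s_2 ... s_(p-1) adds (p-1) crossings.
  Crossings = p^2 * c(K) + (p-1)*|q|
Step 2: = 8^2 * 7 + (8-1)*11
Step 3: = 64*7 + 7*11
Step 4: = 448 + 77 = 525

525


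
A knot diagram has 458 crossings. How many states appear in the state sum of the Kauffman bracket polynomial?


Each crossing contributes 2 choices (A-smoothing or B-smoothing).
Total states = 2^458 = 744282853678701455922507579277316643178128753343813693728245963960974631028119473486019635930893891134220822124816566203939432067701407744

744282853678701455922507579277316643178128753343813693728245963960974631028119473486019635930893891134220822124816566203939432067701407744


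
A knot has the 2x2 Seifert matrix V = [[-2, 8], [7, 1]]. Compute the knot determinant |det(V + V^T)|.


Step 1: Form V + V^T where V = [[-2, 8], [7, 1]]
  V^T = [[-2, 7], [8, 1]]
  V + V^T = [[-4, 15], [15, 2]]
Step 2: det(V + V^T) = (-4)*2 - 15*15
  = -8 - 225 = -233
Step 3: Knot determinant = |det(V + V^T)| = |-233| = 233

233


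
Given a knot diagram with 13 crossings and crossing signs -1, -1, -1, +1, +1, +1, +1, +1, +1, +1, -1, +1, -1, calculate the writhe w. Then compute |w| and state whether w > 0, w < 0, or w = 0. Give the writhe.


Step 1: Count positive crossings (+1).
Positive crossings: 8
Step 2: Count negative crossings (-1).
Negative crossings: 5
Step 3: Writhe = (positive) - (negative)
w = 8 - 5 = 3
Step 4: |w| = 3, and w is positive

3


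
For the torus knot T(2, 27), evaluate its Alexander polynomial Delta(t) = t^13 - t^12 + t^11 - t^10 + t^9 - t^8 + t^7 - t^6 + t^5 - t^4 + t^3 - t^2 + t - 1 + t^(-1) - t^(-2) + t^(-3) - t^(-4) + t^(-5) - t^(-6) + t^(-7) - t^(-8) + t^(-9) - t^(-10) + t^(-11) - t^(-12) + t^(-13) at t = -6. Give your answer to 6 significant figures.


Substituting t = -6 into Delta(t) = t^13 - t^12 + t^11 - t^10 + t^9 - t^8 + t^7 - t^6 + t^5 - t^4 + t^3 - t^2 + t - 1 + t^(-1) - t^(-2) + t^(-3) - t^(-4) + t^(-5) - t^(-6) + t^(-7) - t^(-8) + t^(-9) - t^(-10) + t^(-11) - t^(-12) + t^(-13):
Term values: (-13060694016) + (-2176782336) + (-362797056) + (-60466176) + (-10077696) + (-1679616) + (-279936) + (-46656) + (-7776) + (-1296) + (-216) + (-36) + (-6) + (-1) + (-0.166667) + (-0.0277778) + (-0.00462963) + (-0.000771605) + (-0.000128601) + (-2.14335e-05) + (-3.57225e-06) + (-5.95374e-07) + (-9.9229e-08) + (-1.65382e-08) + (-2.75636e-09) + (-4.59394e-10) + (-7.65656e-11)
Sum = -1.567283282e+10
Rounded to 6 significant figures: -1.56728e+10

-1.56728e+10


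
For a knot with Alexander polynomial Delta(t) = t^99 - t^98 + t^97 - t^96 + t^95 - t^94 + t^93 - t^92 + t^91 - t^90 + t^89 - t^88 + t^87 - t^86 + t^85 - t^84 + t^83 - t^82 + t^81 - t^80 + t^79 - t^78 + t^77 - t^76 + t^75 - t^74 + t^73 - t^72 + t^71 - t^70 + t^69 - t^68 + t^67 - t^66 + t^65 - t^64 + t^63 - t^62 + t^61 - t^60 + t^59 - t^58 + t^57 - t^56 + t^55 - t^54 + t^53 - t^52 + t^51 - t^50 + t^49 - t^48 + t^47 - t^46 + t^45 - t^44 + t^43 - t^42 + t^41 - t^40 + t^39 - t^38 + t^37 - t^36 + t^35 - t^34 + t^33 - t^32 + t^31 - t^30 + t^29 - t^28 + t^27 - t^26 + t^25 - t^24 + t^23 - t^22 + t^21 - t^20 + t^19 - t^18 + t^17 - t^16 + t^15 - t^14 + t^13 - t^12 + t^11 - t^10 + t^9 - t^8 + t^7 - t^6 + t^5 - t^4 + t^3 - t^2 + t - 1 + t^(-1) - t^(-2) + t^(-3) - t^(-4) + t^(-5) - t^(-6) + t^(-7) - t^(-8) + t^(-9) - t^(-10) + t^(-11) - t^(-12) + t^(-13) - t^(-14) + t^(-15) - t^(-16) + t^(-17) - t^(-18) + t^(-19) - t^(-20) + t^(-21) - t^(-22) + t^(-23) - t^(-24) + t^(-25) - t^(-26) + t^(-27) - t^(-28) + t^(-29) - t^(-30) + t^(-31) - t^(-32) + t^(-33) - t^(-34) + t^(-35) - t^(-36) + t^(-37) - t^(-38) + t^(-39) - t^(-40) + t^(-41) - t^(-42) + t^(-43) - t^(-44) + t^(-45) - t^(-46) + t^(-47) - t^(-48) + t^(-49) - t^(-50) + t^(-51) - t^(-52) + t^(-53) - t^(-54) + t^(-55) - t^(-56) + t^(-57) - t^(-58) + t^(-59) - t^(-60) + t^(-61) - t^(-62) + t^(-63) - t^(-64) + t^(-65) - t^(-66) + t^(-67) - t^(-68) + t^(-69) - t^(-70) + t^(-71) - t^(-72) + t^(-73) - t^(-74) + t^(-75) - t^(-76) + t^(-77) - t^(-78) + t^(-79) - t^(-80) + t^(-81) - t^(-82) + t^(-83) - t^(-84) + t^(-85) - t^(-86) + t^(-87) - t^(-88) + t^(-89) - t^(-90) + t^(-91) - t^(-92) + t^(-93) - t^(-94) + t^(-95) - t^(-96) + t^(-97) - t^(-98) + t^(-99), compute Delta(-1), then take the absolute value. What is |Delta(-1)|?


Step 1: The polynomial has 199 terms with alternating signs, exponents from 99 down to -99.
Step 2: Substitute t = -1. The i-th term has coefficient (-1)^i and exponent (m-i),
  so its value is (-1)^i * (-1)^(m-i) = (-1)^m = -1 for every i.
Step 3: All 199 terms equal -1, so Delta(-1) = 199 * (-1) = -199
Step 4: |Delta(-1)| = 199

199


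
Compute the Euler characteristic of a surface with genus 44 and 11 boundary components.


chi = 2 - 2g - b
= 2 - 2*44 - 11
= 2 - 88 - 11 = -97

-97


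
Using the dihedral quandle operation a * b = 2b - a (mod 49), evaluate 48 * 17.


48 * 17 = 2*17 - 48 mod 49
= 34 - 48 mod 49
= -14 mod 49 = 35

35


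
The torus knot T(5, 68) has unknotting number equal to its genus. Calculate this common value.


For a torus knot T(p,q), both the unknotting number and genus equal (p-1)(q-1)/2.
= (5-1)(68-1)/2
= 4*67/2
= 268/2 = 134

134


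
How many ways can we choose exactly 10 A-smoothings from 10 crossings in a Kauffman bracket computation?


We choose which 10 of 10 crossings get A-smoothings.
C(10, 10) = 10! / (10! * 0!)
= 1

1


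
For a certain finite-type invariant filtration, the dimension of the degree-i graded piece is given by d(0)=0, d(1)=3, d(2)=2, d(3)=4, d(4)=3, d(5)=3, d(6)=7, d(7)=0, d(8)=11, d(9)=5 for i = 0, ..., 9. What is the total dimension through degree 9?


Total dimension = d(0) + d(1) + ... + d(9)
= 0 + 3 + 2 + 4 + 3 + 3 + 7 + 0 + 11 + 5
= 38

38


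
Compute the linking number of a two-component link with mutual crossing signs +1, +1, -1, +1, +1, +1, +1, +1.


Step 1: Count positive crossings: 7
Step 2: Count negative crossings: 1
Step 3: Sum of signs = 7 - 1 = 6
Step 4: Linking number = sum/2 = 6/2 = 3

3


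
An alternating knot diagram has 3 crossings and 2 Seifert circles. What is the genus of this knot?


For alternating knots, g = (c - s + 1)/2.
= (3 - 2 + 1)/2
= 2/2 = 1

1


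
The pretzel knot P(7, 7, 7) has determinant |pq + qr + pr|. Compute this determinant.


Step 1: Compute pq + qr + pr.
pq = 7*7 = 49
qr = 7*7 = 49
pr = 7*7 = 49
pq + qr + pr = 49 + 49 + 49 = 147
Step 2: Take absolute value.
det(P(7,7,7)) = |147| = 147

147


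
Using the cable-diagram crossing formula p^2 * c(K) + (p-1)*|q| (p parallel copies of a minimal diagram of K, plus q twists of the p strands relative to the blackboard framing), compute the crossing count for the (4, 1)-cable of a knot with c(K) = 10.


Step 1: Each of the c(K) crossings of the companion diagram becomes p*p = p^2 crossings among the p parallel strands, and each of the |q| twists s_1 s_2 ... s_(p-1) adds (p-1) crossings.
  Crossings = p^2 * c(K) + (p-1)*|q|
Step 2: = 4^2 * 10 + (4-1)*1
Step 3: = 16*10 + 3*1
Step 4: = 160 + 3 = 163

163


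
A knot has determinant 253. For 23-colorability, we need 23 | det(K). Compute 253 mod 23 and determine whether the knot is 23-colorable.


Step 1: A knot is p-colorable if and only if p divides its determinant.
Step 2: Compute 253 mod 23.
253 = 11 * 23 + 0
Step 3: 253 mod 23 = 0
Step 4: The knot is 23-colorable: yes

0


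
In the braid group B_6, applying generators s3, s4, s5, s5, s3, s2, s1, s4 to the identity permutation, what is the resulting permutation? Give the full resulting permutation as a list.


Starting with identity [1, 2, 3, 4, 5, 6].
Apply generators in sequence:
  After s3: [1, 2, 4, 3, 5, 6]
  After s4: [1, 2, 4, 5, 3, 6]
  After s5: [1, 2, 4, 5, 6, 3]
  After s5: [1, 2, 4, 5, 3, 6]
  After s3: [1, 2, 5, 4, 3, 6]
  After s2: [1, 5, 2, 4, 3, 6]
  After s1: [5, 1, 2, 4, 3, 6]
  After s4: [5, 1, 2, 3, 4, 6]
Final permutation: [5, 1, 2, 3, 4, 6]

[5, 1, 2, 3, 4, 6]


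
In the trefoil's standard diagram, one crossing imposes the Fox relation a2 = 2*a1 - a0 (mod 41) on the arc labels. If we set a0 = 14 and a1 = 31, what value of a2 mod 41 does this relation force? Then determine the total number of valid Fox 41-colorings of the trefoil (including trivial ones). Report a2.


Step 1: Apply the given crossing relation 2*a1 - a0 - a2 = 0 (mod 41).
  a2 = 2*a1 - a0 mod 41
  a2 = 2*31 - 14 mod 41
  a2 = 62 - 14 mod 41
  a2 = 48 mod 41 = 7
Step 2: The trefoil has determinant 3.
  Number of Fox p-colorings (p prime) is p^2 if p = 3, else p.
  Since 41 does not divide 3, only trivial (constant) colorings exist.
  (So the trial a0 = 14, a1 = 31 with a0 != a1 does NOT extend to a valid coloring of the whole trefoil: the other two crossing relations require 3*(a1 - a0) = 0 (mod 41), which fails.)
  Total colorings = 41
Step 3: a2 = 7, total Fox 41-colorings = 41

7


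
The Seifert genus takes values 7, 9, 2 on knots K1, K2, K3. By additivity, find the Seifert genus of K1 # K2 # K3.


The Seifert genus is additive under connected sum.
Seifert genus(K1 # K2 # K3) = (7) + (9) + (2)
= 18

18


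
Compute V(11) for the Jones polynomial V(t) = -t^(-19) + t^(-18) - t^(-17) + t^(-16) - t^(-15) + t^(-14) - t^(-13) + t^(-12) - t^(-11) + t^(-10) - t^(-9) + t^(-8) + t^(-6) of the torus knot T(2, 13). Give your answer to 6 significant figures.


Substituting t = 11 into V(t) = -t^(-19) + t^(-18) - t^(-17) + t^(-16) - t^(-15) + t^(-14) - t^(-13) + t^(-12) - t^(-11) + t^(-10) - t^(-9) + t^(-8) + t^(-6):
  (-)t^(-19) = -1.63508e-20
  (+)t^(-18) = 1.79859e-19
  (-)t^(-17) = -1.97845e-18
  (+)t^(-16) = 2.17629e-17
  (-)t^(-15) = -2.39392e-16
  (+)t^(-14) = 2.63331e-15
  (-)t^(-13) = -2.89664e-14
  (+)t^(-12) = 3.18631e-13
  (-)t^(-11) = -3.50494e-12
  (+)t^(-10) = 3.85543e-11
  (-)t^(-9) = -4.24098e-10
  (+)t^(-8) = 4.66507e-09
  (+)t^(-6) = 5.64474e-07
Sum = (-1.63508e-20) + (1.79859e-19) + (-1.97845e-18) + (2.17629e-17) + (-2.39392e-16) + (2.63331e-15) + (-2.89664e-14) + (3.18631e-13) + (-3.50494e-12) + (3.85543e-11) + (-4.24098e-10) + (4.66507e-09) + (5.64474e-07)
= 5.687502477e-07
Rounded to 6 significant figures: 5.6875e-07

5.6875e-07


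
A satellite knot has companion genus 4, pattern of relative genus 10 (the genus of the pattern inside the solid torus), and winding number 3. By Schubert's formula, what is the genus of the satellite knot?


Schubert: g(satellite) = g_rel(pattern) + |winding| * g(companion),
where g_rel(pattern) is the genus of the pattern relative to the solid torus.
= 10 + 3 * 4
= 10 + 12 = 22

22


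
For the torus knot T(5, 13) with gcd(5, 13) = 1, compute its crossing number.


For a torus knot T(p, q) with gcd(p,q)=1,
the crossing number is min(p*(q-1), q*(p-1)).
p*(q-1) = 5*12 = 60
q*(p-1) = 13*4 = 52
min(60, 52) = 52

52


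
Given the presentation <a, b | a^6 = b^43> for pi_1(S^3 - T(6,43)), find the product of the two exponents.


The relation is a^6 = b^43.
Product of exponents = 6 * 43
= 258

258


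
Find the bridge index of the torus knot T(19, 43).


The bridge number of T(p,q) is min(p,q).
min(19, 43) = 19

19


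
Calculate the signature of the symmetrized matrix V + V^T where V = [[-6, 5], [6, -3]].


Step 1: V + V^T = [[-12, 11], [11, -6]]
Step 2: trace = -18, det = -49
Step 3: Discriminant = (-18)^2 - 4*(-49) = 520
Step 4: Eigenvalues: 2.40175, -20.4018
Step 5: Signature = (# positive eigenvalues) - (# negative eigenvalues) = 0

0


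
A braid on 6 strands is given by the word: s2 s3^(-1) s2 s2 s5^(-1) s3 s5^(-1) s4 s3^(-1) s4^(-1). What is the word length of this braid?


The word length counts the number of generators (including inverses).
Listing each generator: s2, s3^(-1), s2, s2, s5^(-1), s3, s5^(-1), s4, s3^(-1), s4^(-1)
There are 10 generators in this braid word.

10


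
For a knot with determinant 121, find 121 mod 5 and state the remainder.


Step 1: A knot is p-colorable if and only if p divides its determinant.
Step 2: Compute 121 mod 5.
121 = 24 * 5 + 1
Step 3: 121 mod 5 = 1
Step 4: The knot is 5-colorable: no

1


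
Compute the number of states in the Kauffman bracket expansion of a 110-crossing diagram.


Each crossing contributes 2 choices (A-smoothing or B-smoothing).
Total states = 2^110 = 1298074214633706907132624082305024

1298074214633706907132624082305024


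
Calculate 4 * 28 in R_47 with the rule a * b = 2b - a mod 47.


4 * 28 = 2*28 - 4 mod 47
= 56 - 4 mod 47
= 52 mod 47 = 5

5


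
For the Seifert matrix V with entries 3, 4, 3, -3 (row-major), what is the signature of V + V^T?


Step 1: V + V^T = [[6, 7], [7, -6]]
Step 2: trace = 0, det = -85
Step 3: Discriminant = 0^2 - 4*(-85) = 340
Step 4: Eigenvalues: 9.21954, -9.21954
Step 5: Signature = (# positive eigenvalues) - (# negative eigenvalues) = 0

0


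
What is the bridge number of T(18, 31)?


The bridge number of T(p,q) is min(p,q).
min(18, 31) = 18

18


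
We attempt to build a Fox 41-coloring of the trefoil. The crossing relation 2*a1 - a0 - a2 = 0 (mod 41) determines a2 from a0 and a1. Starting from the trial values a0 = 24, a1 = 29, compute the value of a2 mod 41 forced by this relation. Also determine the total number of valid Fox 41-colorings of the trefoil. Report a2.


Step 1: Apply the given crossing relation 2*a1 - a0 - a2 = 0 (mod 41).
  a2 = 2*a1 - a0 mod 41
  a2 = 2*29 - 24 mod 41
  a2 = 58 - 24 mod 41
  a2 = 34 mod 41 = 34
Step 2: The trefoil has determinant 3.
  Number of Fox p-colorings (p prime) is p^2 if p = 3, else p.
  Since 41 does not divide 3, only trivial (constant) colorings exist.
  (So the trial a0 = 24, a1 = 29 with a0 != a1 does NOT extend to a valid coloring of the whole trefoil: the other two crossing relations require 3*(a1 - a0) = 0 (mod 41), which fails.)
  Total colorings = 41
Step 3: a2 = 34, total Fox 41-colorings = 41

34


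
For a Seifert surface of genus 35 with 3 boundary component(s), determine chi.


chi = 2 - 2g - b
= 2 - 2*35 - 3
= 2 - 70 - 3 = -71

-71


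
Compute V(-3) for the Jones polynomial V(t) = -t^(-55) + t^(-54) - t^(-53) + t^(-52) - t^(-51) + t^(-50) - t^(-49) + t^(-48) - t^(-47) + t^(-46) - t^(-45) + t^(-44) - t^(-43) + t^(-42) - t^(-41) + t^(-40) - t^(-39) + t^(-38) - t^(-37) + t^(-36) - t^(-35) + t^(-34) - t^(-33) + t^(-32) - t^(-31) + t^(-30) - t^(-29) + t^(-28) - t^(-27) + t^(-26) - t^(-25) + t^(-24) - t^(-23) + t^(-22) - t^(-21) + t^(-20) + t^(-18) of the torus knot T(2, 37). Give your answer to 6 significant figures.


Substituting t = -3 into V(t) = -t^(-55) + t^(-54) - t^(-53) + t^(-52) - t^(-51) + t^(-50) - t^(-49) + t^(-48) - t^(-47) + t^(-46) - t^(-45) + t^(-44) - t^(-43) + t^(-42) - t^(-41) + t^(-40) - t^(-39) + t^(-38) - t^(-37) + t^(-36) - t^(-35) + t^(-34) - t^(-33) + t^(-32) - t^(-31) + t^(-30) - t^(-29) + t^(-28) - t^(-27) + t^(-26) - t^(-25) + t^(-24) - t^(-23) + t^(-22) - t^(-21) + t^(-20) + t^(-18):
  (-)t^(-55) = 5.73233e-27
  (+)t^(-54) = 1.7197e-26
  (-)t^(-53) = 5.15909e-26
  (+)t^(-52) = 1.54773e-25
  (-)t^(-51) = 4.64319e-25
  (+)t^(-50) = 1.39296e-24
  (-)t^(-49) = 4.17887e-24
  (+)t^(-48) = 1.25366e-23
  (-)t^(-47) = 3.76098e-23
  (+)t^(-46) = 1.12829e-22
  (-)t^(-45) = 3.38488e-22
  (+)t^(-44) = 1.01546e-21
  (-)t^(-43) = 3.04639e-21
  (+)t^(-42) = 9.13918e-21
  (-)t^(-41) = 2.74175e-20
  (+)t^(-40) = 8.22526e-20
  (-)t^(-39) = 2.46758e-19
  (+)t^(-38) = 7.40274e-19
  (-)t^(-37) = 2.22082e-18
  (+)t^(-36) = 6.66246e-18
  (-)t^(-35) = 1.99874e-17
  (+)t^(-34) = 5.99622e-17
  (-)t^(-33) = 1.79887e-16
  (+)t^(-32) = 5.3966e-16
  (-)t^(-31) = 1.61898e-15
  (+)t^(-30) = 4.85694e-15
  (-)t^(-29) = 1.45708e-14
  (+)t^(-28) = 4.37124e-14
  (-)t^(-27) = 1.31137e-13
  (+)t^(-26) = 3.93412e-13
  (-)t^(-25) = 1.18024e-12
  (+)t^(-24) = 3.54071e-12
  (-)t^(-23) = 1.06221e-11
  (+)t^(-22) = 3.18664e-11
  (-)t^(-21) = 9.55991e-11
  (+)t^(-20) = 2.86797e-10
  (+)t^(-18) = 2.58117e-09
Sum = (5.73233e-27) + (1.7197e-26) + (5.15909e-26) + (1.54773e-25) + (4.64319e-25) + (1.39296e-24) + (4.17887e-24) + (1.25366e-23) + (3.76098e-23) + (1.12829e-22) + (3.38488e-22) + (1.01546e-21) + (3.04639e-21) + (9.13918e-21) + (2.74175e-20) + (8.22526e-20) + (2.46758e-19) + (7.40274e-19) + (2.22082e-18) + (6.66246e-18) + (1.99874e-17) + (5.99622e-17) + (1.79887e-16) + (5.3966e-16) + (1.61898e-15) + (4.85694e-15) + (1.45708e-14) + (4.37124e-14) + (1.31137e-13) + (3.93412e-13) + (1.18024e-12) + (3.54071e-12) + (1.06221e-11) + (3.18664e-11) + (9.55991e-11) + (2.86797e-10) + (2.58117e-09)
= 3.01137059e-09
Rounded to 6 significant figures: 3.01137e-09

3.01137e-09


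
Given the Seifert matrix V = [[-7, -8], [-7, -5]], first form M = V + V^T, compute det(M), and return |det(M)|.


Step 1: Form V + V^T where V = [[-7, -8], [-7, -5]]
  V^T = [[-7, -7], [-8, -5]]
  V + V^T = [[-14, -15], [-15, -10]]
Step 2: det(V + V^T) = (-14)*(-10) - (-15)*(-15)
  = 140 - 225 = -85
Step 3: Knot determinant = |det(V + V^T)| = |-85| = 85

85


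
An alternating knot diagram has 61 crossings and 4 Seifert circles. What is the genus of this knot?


For alternating knots, g = (c - s + 1)/2.
= (61 - 4 + 1)/2
= 58/2 = 29

29


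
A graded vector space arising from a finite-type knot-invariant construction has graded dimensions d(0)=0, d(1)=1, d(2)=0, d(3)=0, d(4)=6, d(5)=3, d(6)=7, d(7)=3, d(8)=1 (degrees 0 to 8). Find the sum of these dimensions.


Total dimension = d(0) + d(1) + ... + d(8)
= 0 + 1 + 0 + 0 + 6 + 3 + 7 + 3 + 1
= 21

21


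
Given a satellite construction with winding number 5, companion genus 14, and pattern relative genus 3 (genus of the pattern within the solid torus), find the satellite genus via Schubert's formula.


Schubert: g(satellite) = g_rel(pattern) + |winding| * g(companion),
where g_rel(pattern) is the genus of the pattern relative to the solid torus.
= 3 + 5 * 14
= 3 + 70 = 73

73


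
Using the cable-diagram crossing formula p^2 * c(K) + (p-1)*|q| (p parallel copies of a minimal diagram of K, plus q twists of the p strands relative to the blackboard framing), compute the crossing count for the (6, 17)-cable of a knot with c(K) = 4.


Step 1: Each of the c(K) crossings of the companion diagram becomes p*p = p^2 crossings among the p parallel strands, and each of the |q| twists s_1 s_2 ... s_(p-1) adds (p-1) crossings.
  Crossings = p^2 * c(K) + (p-1)*|q|
Step 2: = 6^2 * 4 + (6-1)*17
Step 3: = 36*4 + 5*17
Step 4: = 144 + 85 = 229

229


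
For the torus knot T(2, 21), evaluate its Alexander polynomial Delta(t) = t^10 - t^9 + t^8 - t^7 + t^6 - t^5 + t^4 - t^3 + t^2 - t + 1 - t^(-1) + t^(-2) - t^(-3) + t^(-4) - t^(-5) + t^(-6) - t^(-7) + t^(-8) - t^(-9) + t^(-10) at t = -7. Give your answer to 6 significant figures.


Substituting t = -7 into Delta(t) = t^10 - t^9 + t^8 - t^7 + t^6 - t^5 + t^4 - t^3 + t^2 - t + 1 - t^(-1) + t^(-2) - t^(-3) + t^(-4) - t^(-5) + t^(-6) - t^(-7) + t^(-8) - t^(-9) + t^(-10):
Term values: (282475249) + (40353607) + (5764801) + (823543) + (117649) + (16807) + (2401) + (343) + (49) + (7) + (1) + (0.142857) + (0.0204082) + (0.00291545) + (0.000416493) + (5.9499e-05) + (8.49986e-06) + (1.21427e-06) + (1.73467e-07) + (2.47809e-08) + (3.54013e-09)
Sum = 329554457.2
Rounded to 6 significant figures: 3.29554e+08

3.29554e+08


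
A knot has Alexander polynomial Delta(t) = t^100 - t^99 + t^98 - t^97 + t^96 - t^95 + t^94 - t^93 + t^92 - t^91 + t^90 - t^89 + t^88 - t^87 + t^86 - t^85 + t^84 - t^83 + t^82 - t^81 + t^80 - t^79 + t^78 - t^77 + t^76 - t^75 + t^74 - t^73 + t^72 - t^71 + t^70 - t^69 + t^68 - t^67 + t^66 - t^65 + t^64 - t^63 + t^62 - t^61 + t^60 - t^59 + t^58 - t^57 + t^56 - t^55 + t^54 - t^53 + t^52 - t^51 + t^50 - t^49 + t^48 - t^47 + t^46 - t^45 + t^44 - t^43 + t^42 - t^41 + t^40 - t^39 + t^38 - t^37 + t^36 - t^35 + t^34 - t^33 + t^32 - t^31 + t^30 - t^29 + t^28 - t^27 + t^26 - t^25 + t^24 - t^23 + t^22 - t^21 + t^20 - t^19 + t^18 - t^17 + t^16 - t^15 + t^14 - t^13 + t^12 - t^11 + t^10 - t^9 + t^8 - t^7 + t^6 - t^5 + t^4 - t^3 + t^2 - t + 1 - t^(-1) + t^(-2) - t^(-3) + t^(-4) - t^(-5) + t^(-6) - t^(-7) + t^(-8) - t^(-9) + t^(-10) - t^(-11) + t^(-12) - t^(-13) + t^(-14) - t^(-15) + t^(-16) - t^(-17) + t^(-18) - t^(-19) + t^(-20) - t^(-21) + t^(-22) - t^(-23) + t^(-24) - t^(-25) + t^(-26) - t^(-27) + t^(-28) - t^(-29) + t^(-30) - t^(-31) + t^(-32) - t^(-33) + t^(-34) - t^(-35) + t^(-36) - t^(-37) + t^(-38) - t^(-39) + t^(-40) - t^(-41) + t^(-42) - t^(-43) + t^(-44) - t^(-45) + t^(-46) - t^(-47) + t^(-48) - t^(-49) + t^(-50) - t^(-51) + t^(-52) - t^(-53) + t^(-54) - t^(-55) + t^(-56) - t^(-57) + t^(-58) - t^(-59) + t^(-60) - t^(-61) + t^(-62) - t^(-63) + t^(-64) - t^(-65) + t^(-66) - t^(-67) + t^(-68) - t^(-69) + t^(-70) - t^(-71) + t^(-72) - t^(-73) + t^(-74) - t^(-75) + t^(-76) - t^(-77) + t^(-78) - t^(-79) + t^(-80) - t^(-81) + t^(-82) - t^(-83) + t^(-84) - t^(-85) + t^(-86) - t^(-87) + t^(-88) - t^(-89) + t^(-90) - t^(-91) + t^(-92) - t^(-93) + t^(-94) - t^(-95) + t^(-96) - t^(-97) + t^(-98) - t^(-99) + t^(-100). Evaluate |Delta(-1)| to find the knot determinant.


Step 1: The polynomial has 201 terms with alternating signs, exponents from 100 down to -100.
Step 2: Substitute t = -1. The i-th term has coefficient (-1)^i and exponent (m-i),
  so its value is (-1)^i * (-1)^(m-i) = (-1)^m = 1 for every i.
Step 3: All 201 terms equal 1, so Delta(-1) = 201 * (1) = 201
Step 4: |Delta(-1)| = 201

201


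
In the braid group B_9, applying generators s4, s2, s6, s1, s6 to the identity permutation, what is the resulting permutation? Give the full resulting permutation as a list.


Starting with identity [1, 2, 3, 4, 5, 6, 7, 8, 9].
Apply generators in sequence:
  After s4: [1, 2, 3, 5, 4, 6, 7, 8, 9]
  After s2: [1, 3, 2, 5, 4, 6, 7, 8, 9]
  After s6: [1, 3, 2, 5, 4, 7, 6, 8, 9]
  After s1: [3, 1, 2, 5, 4, 7, 6, 8, 9]
  After s6: [3, 1, 2, 5, 4, 6, 7, 8, 9]
Final permutation: [3, 1, 2, 5, 4, 6, 7, 8, 9]

[3, 1, 2, 5, 4, 6, 7, 8, 9]


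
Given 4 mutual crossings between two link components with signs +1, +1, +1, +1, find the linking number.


Step 1: Count positive crossings: 4
Step 2: Count negative crossings: 0
Step 3: Sum of signs = 4 - 0 = 4
Step 4: Linking number = sum/2 = 4/2 = 2

2


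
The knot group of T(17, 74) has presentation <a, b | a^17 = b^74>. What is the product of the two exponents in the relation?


The relation is a^17 = b^74.
Product of exponents = 17 * 74
= 1258

1258


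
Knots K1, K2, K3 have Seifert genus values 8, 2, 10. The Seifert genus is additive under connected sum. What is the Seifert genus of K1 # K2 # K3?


The Seifert genus is additive under connected sum.
Seifert genus(K1 # K2 # K3) = (8) + (2) + (10)
= 20

20


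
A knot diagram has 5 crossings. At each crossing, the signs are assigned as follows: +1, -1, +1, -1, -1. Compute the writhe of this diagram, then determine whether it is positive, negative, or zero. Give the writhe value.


Step 1: Count positive crossings (+1).
Positive crossings: 2
Step 2: Count negative crossings (-1).
Negative crossings: 3
Step 3: Writhe = (positive) - (negative)
w = 2 - 3 = -1
Step 4: |w| = 1, and w is negative

-1


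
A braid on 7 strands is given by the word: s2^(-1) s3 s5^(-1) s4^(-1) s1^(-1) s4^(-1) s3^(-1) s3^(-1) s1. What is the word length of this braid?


The word length counts the number of generators (including inverses).
Listing each generator: s2^(-1), s3, s5^(-1), s4^(-1), s1^(-1), s4^(-1), s3^(-1), s3^(-1), s1
There are 9 generators in this braid word.

9


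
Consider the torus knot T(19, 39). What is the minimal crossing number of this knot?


For a torus knot T(p, q) with gcd(p,q)=1,
the crossing number is min(p*(q-1), q*(p-1)).
p*(q-1) = 19*38 = 722
q*(p-1) = 39*18 = 702
min(722, 702) = 702

702


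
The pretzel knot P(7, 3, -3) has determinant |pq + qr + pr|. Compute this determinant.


Step 1: Compute pq + qr + pr.
pq = 7*3 = 21
qr = 3*(-3) = -9
pr = 7*(-3) = -21
pq + qr + pr = 21 + (-9) + (-21) = -9
Step 2: Take absolute value.
det(P(7,3,-3)) = |-9| = 9

9
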